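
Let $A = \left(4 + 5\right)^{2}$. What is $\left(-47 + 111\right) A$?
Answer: $5184$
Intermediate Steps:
$A = 81$ ($A = 9^{2} = 81$)
$\left(-47 + 111\right) A = \left(-47 + 111\right) 81 = 64 \cdot 81 = 5184$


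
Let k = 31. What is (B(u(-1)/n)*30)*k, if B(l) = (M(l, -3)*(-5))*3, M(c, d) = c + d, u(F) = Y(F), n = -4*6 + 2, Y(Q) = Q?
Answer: 453375/11 ≈ 41216.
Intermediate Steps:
n = -22 (n = -24 + 2 = -22)
u(F) = F
B(l) = 45 - 15*l (B(l) = ((l - 3)*(-5))*3 = ((-3 + l)*(-5))*3 = (15 - 5*l)*3 = 45 - 15*l)
(B(u(-1)/n)*30)*k = ((45 - (-15)/(-22))*30)*31 = ((45 - (-15)*(-1)/22)*30)*31 = ((45 - 15*1/22)*30)*31 = ((45 - 15/22)*30)*31 = ((975/22)*30)*31 = (14625/11)*31 = 453375/11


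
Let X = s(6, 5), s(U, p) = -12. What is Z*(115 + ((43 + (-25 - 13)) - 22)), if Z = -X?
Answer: 1176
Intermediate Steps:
X = -12
Z = 12 (Z = -1*(-12) = 12)
Z*(115 + ((43 + (-25 - 13)) - 22)) = 12*(115 + ((43 + (-25 - 13)) - 22)) = 12*(115 + ((43 - 38) - 22)) = 12*(115 + (5 - 22)) = 12*(115 - 17) = 12*98 = 1176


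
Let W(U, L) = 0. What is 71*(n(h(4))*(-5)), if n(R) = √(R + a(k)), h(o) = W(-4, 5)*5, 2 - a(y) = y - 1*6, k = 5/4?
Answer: -1065*√3/2 ≈ -922.32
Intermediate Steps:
k = 5/4 (k = 5*(¼) = 5/4 ≈ 1.2500)
a(y) = 8 - y (a(y) = 2 - (y - 1*6) = 2 - (y - 6) = 2 - (-6 + y) = 2 + (6 - y) = 8 - y)
h(o) = 0 (h(o) = 0*5 = 0)
n(R) = √(27/4 + R) (n(R) = √(R + (8 - 1*5/4)) = √(R + (8 - 5/4)) = √(R + 27/4) = √(27/4 + R))
71*(n(h(4))*(-5)) = 71*((√(27 + 4*0)/2)*(-5)) = 71*((√(27 + 0)/2)*(-5)) = 71*((√27/2)*(-5)) = 71*(((3*√3)/2)*(-5)) = 71*((3*√3/2)*(-5)) = 71*(-15*√3/2) = -1065*√3/2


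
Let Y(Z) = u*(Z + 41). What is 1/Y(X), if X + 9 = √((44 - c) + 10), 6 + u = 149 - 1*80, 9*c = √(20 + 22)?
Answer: 1/(2016 + 63*√(54 - √42/9)) ≈ 0.00040390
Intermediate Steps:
c = √42/9 (c = √(20 + 22)/9 = √42/9 ≈ 0.72008)
u = 63 (u = -6 + (149 - 1*80) = -6 + (149 - 80) = -6 + 69 = 63)
X = -9 + √(54 - √42/9) (X = -9 + √((44 - √42/9) + 10) = -9 + √(54 - √42/9) ≈ -1.7007)
Y(Z) = 2583 + 63*Z (Y(Z) = 63*(Z + 41) = 63*(41 + Z) = 2583 + 63*Z)
1/Y(X) = 1/(2583 + 63*(-9 + √(486 - √42)/3)) = 1/(2583 + (-567 + 21*√(486 - √42))) = 1/(2016 + 21*√(486 - √42))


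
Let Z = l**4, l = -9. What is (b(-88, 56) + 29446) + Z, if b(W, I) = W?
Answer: 35919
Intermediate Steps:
Z = 6561 (Z = (-9)**4 = 6561)
(b(-88, 56) + 29446) + Z = (-88 + 29446) + 6561 = 29358 + 6561 = 35919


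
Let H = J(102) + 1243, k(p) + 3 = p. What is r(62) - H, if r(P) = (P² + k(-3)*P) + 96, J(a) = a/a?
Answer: 2324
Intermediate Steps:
k(p) = -3 + p
J(a) = 1
H = 1244 (H = 1 + 1243 = 1244)
r(P) = 96 + P² - 6*P (r(P) = (P² + (-3 - 3)*P) + 96 = (P² - 6*P) + 96 = 96 + P² - 6*P)
r(62) - H = (96 + 62² - 6*62) - 1*1244 = (96 + 3844 - 372) - 1244 = 3568 - 1244 = 2324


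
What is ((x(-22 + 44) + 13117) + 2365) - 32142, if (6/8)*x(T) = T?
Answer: -49892/3 ≈ -16631.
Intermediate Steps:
x(T) = 4*T/3
((x(-22 + 44) + 13117) + 2365) - 32142 = ((4*(-22 + 44)/3 + 13117) + 2365) - 32142 = (((4/3)*22 + 13117) + 2365) - 32142 = ((88/3 + 13117) + 2365) - 32142 = (39439/3 + 2365) - 32142 = 46534/3 - 32142 = -49892/3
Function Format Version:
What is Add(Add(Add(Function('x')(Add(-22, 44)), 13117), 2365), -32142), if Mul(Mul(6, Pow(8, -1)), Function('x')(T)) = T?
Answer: Rational(-49892, 3) ≈ -16631.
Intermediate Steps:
Function('x')(T) = Mul(Rational(4, 3), T)
Add(Add(Add(Function('x')(Add(-22, 44)), 13117), 2365), -32142) = Add(Add(Add(Mul(Rational(4, 3), Add(-22, 44)), 13117), 2365), -32142) = Add(Add(Add(Mul(Rational(4, 3), 22), 13117), 2365), -32142) = Add(Add(Add(Rational(88, 3), 13117), 2365), -32142) = Add(Add(Rational(39439, 3), 2365), -32142) = Add(Rational(46534, 3), -32142) = Rational(-49892, 3)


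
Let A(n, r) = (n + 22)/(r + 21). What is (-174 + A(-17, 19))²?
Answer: 1934881/64 ≈ 30233.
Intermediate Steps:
A(n, r) = (22 + n)/(21 + r)
(-174 + A(-17, 19))² = (-174 + (22 - 17)/(21 + 19))² = (-174 + 5/40)² = (-174 + (1/40)*5)² = (-174 + ⅛)² = (-1391/8)² = 1934881/64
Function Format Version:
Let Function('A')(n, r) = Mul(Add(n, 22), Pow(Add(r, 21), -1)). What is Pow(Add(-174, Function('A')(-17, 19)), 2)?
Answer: Rational(1934881, 64) ≈ 30233.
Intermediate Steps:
Function('A')(n, r) = Mul(Pow(Add(21, r), -1), Add(22, n)) (Function('A')(n, r) = Mul(Add(22, n), Pow(Add(21, r), -1)) = Mul(Pow(Add(21, r), -1), Add(22, n)))
Pow(Add(-174, Function('A')(-17, 19)), 2) = Pow(Add(-174, Mul(Pow(Add(21, 19), -1), Add(22, -17))), 2) = Pow(Add(-174, Mul(Pow(40, -1), 5)), 2) = Pow(Add(-174, Mul(Rational(1, 40), 5)), 2) = Pow(Add(-174, Rational(1, 8)), 2) = Pow(Rational(-1391, 8), 2) = Rational(1934881, 64)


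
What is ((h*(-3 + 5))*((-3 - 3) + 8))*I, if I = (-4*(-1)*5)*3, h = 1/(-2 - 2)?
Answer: -60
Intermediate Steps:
h = -1/4 (h = 1/(-4) = -1/4 ≈ -0.25000)
I = 60 (I = (4*5)*3 = 20*3 = 60)
((h*(-3 + 5))*((-3 - 3) + 8))*I = ((-(-3 + 5)/4)*((-3 - 3) + 8))*60 = ((-1/4*2)*(-6 + 8))*60 = -1/2*2*60 = -1*60 = -60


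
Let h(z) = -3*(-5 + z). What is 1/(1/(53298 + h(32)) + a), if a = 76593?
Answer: 53217/4076049682 ≈ 1.3056e-5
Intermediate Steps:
h(z) = 15 - 3*z
1/(1/(53298 + h(32)) + a) = 1/(1/(53298 + (15 - 3*32)) + 76593) = 1/(1/(53298 + (15 - 96)) + 76593) = 1/(1/(53298 - 81) + 76593) = 1/(1/53217 + 76593) = 1/(4076049682/53217) = 53217/4076049682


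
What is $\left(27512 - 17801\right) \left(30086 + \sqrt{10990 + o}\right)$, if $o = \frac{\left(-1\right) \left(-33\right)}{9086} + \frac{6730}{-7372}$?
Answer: $292165146 + \frac{9711 \sqrt{6366672821625018}}{761159} \approx 2.9318 \cdot 10^{8}$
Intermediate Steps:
$o = - \frac{692108}{761159}$ ($o = 33 \cdot \frac{1}{9086} + 6730 \left(- \frac{1}{7372}\right) = \frac{3}{826} - \frac{3365}{3686} = - \frac{692108}{761159} \approx -0.90928$)
$\left(27512 - 17801\right) \left(30086 + \sqrt{10990 + o}\right) = \left(27512 - 17801\right) \left(30086 + \sqrt{10990 - \frac{692108}{761159}}\right) = 9711 \left(30086 + \sqrt{\frac{8364445302}{761159}}\right) = 9711 \left(30086 + \frac{\sqrt{6366672821625018}}{761159}\right) = 292165146 + \frac{9711 \sqrt{6366672821625018}}{761159}$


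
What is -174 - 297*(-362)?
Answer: 107340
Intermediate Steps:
-174 - 297*(-362) = -174 + 107514 = 107340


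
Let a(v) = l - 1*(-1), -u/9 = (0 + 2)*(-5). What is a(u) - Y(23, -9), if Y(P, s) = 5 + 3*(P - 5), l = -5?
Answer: -63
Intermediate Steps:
u = 90 (u = -9*(0 + 2)*(-5) = -18*(-5) = -9*(-10) = 90)
a(v) = -4 (a(v) = -5 - 1*(-1) = -5 + 1 = -4)
Y(P, s) = -10 + 3*P (Y(P, s) = 5 + 3*(-5 + P) = 5 + (-15 + 3*P) = -10 + 3*P)
a(u) - Y(23, -9) = -4 - (-10 + 3*23) = -4 - (-10 + 69) = -4 - 1*59 = -4 - 59 = -63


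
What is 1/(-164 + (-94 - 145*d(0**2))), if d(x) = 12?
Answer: -1/1998 ≈ -0.00050050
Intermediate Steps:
1/(-164 + (-94 - 145*d(0**2))) = 1/(-164 + (-94 - 145*12)) = 1/(-164 + (-94 - 1740)) = 1/(-164 - 1834) = 1/(-1998) = -1/1998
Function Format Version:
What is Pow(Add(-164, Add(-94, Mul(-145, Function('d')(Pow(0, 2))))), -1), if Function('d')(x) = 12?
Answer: Rational(-1, 1998) ≈ -0.00050050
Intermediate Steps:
Pow(Add(-164, Add(-94, Mul(-145, Function('d')(Pow(0, 2))))), -1) = Pow(Add(-164, Add(-94, Mul(-145, 12))), -1) = Pow(Add(-164, Add(-94, -1740)), -1) = Pow(Add(-164, -1834), -1) = Pow(-1998, -1) = Rational(-1, 1998)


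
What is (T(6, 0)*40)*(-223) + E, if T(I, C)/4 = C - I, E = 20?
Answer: 214100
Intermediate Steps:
T(I, C) = -4*I + 4*C (T(I, C) = 4*(C - I) = -4*I + 4*C)
(T(6, 0)*40)*(-223) + E = ((-4*6 + 4*0)*40)*(-223) + 20 = ((-24 + 0)*40)*(-223) + 20 = -24*40*(-223) + 20 = -960*(-223) + 20 = 214080 + 20 = 214100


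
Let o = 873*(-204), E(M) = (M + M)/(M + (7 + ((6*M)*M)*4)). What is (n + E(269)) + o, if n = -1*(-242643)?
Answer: 56060607239/868470 ≈ 64551.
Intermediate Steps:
E(M) = 2*M/(7 + M + 24*M**2) (E(M) = (2*M)/(M + (7 + (6*M**2)*4)) = (2*M)/(M + (7 + 24*M**2)) = (2*M)/(7 + M + 24*M**2) = 2*M/(7 + M + 24*M**2))
n = 242643
o = -178092
(n + E(269)) + o = (242643 + 2*269/(7 + 269 + 24*269**2)) - 178092 = (242643 + 2*269/(7 + 269 + 24*72361)) - 178092 = (242643 + 2*269/(7 + 269 + 1736664)) - 178092 = (242643 + 2*269/1736940) - 178092 = (242643 + 2*269*(1/1736940)) - 178092 = (242643 + 269/868470) - 178092 = 210728166479/868470 - 178092 = 56060607239/868470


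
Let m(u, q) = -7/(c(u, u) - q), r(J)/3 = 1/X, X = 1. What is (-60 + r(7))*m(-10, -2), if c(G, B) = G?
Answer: -399/8 ≈ -49.875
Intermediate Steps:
r(J) = 3 (r(J) = 3/1 = 3*1 = 3)
m(u, q) = -7/(u - q)
(-60 + r(7))*m(-10, -2) = (-60 + 3)*(7/(-2 - 1*(-10))) = -399/(-2 + 10) = -399/8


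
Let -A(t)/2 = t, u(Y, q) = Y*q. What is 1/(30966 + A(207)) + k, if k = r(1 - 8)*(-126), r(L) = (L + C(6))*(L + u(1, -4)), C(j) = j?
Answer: -42345071/30552 ≈ -1386.0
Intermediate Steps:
A(t) = -2*t
r(L) = (-4 + L)*(6 + L) (r(L) = (L + 6)*(L + 1*(-4)) = (6 + L)*(L - 4) = (6 + L)*(-4 + L) = (-4 + L)*(6 + L))
k = -1386 (k = (-24 + (1 - 8)² + 2*(1 - 8))*(-126) = (-24 + (-7)² + 2*(-7))*(-126) = (-24 + 49 - 14)*(-126) = 11*(-126) = -1386)
1/(30966 + A(207)) + k = 1/(30966 - 2*207) - 1386 = 1/(30966 - 414) - 1386 = 1/30552 - 1386 = -42345071/30552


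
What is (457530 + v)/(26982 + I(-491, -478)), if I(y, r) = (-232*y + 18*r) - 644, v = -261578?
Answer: 2648/1779 ≈ 1.4885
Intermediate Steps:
I(y, r) = -644 - 232*y + 18*r
(457530 + v)/(26982 + I(-491, -478)) = (457530 - 261578)/(26982 + (-644 - 232*(-491) + 18*(-478))) = 195952/(26982 + (-644 + 113912 - 8604)) = 195952/(26982 + 104664) = 195952/131646 = 195952*(1/131646) = 2648/1779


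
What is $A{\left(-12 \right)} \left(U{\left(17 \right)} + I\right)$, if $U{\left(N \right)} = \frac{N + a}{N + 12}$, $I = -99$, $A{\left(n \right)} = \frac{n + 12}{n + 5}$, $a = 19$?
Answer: $0$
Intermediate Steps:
$A{\left(n \right)} = \frac{12 + n}{5 + n}$
$U{\left(N \right)} = \frac{19 + N}{12 + N}$ ($U{\left(N \right)} = \frac{N + 19}{N + 12} = \frac{19 + N}{12 + N}$)
$A{\left(-12 \right)} \left(U{\left(17 \right)} + I\right) = \frac{12 - 12}{5 - 12} \left(\frac{19 + 17}{12 + 17} - 99\right) = \frac{1}{-7} \cdot 0 \left(\frac{1}{29} \cdot 36 - 99\right) = \left(- \frac{1}{7}\right) 0 \left(\frac{1}{29} \cdot 36 - 99\right) = 0 \left(\frac{36}{29} - 99\right) = 0 \left(- \frac{2835}{29}\right) = 0$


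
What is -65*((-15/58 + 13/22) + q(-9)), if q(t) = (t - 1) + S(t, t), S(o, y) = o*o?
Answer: -1479075/319 ≈ -4636.6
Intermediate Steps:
S(o, y) = o**2
q(t) = -1 + t + t**2 (q(t) = (t - 1) + t**2 = (-1 + t) + t**2 = -1 + t + t**2)
-65*((-15/58 + 13/22) + q(-9)) = -65*((-15/58 + 13/22) + (-1 - 9 + (-9)**2)) = -65*((-15*1/58 + 13*(1/22)) + (-1 - 9 + 81)) = -65*((-15/58 + 13/22) + 71) = -65*(106/319 + 71) = -65*22755/319 = -1479075/319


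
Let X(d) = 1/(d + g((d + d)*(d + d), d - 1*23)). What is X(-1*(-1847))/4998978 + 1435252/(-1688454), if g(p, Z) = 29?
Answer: -249257629441463/293230764711528 ≈ -0.85004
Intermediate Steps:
X(d) = 1/(29 + d) (X(d) = 1/(d + 29) = 1/(29 + d))
X(-1*(-1847))/4998978 + 1435252/(-1688454) = 1/((29 - 1*(-1847))*4998978) + 1435252/(-1688454) = (1/4998978)/(29 + 1847) + 1435252*(-1/1688454) = (1/4998978)/1876 - 717626/844227 = (1/1876)*(1/4998978) - 717626/844227 = 1/9378082728 - 717626/844227 = -249257629441463/293230764711528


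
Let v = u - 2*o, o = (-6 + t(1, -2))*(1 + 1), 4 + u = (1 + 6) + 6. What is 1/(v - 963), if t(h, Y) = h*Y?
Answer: -1/922 ≈ -0.0010846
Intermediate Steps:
u = 9 (u = -4 + ((1 + 6) + 6) = -4 + (7 + 6) = -4 + 13 = 9)
t(h, Y) = Y*h
o = -16 (o = (-6 - 2*1)*(1 + 1) = (-6 - 2)*2 = -8*2 = -16)
v = 41 (v = 9 - 2*(-16) = 9 + 32 = 41)
1/(v - 963) = 1/(41 - 963) = 1/(-922) = -1/922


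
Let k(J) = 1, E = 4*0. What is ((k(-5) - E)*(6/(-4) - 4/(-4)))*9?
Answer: -9/2 ≈ -4.5000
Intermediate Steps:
E = 0
((k(-5) - E)*(6/(-4) - 4/(-4)))*9 = ((1 - 1*0)*(6/(-4) - 4/(-4)))*9 = ((1 + 0)*(6*(-¼) - 4*(-¼)))*9 = (1*(-3/2 + 1))*9 = (1*(-½))*9 = -½*9 = -9/2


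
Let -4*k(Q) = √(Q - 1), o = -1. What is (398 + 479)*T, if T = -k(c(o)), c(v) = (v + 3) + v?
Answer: 0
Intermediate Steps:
c(v) = 3 + 2*v (c(v) = (3 + v) + v = 3 + 2*v)
k(Q) = -√(-1 + Q)/4 (k(Q) = -√(Q - 1)/4 = -√(-1 + Q)/4)
T = 0 (T = -(-1)*√(-1 + (3 + 2*(-1)))/4 = -(-1)*√(-1 + (3 - 2))/4 = -(-1)*√(-1 + 1)/4 = -(-1)*√0/4 = -(-1)*0/4 = -1*0 = 0)
(398 + 479)*T = (398 + 479)*0 = 877*0 = 0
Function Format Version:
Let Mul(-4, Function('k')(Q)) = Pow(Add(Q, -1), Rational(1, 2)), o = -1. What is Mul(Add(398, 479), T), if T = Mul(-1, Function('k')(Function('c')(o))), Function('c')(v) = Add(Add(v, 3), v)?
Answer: 0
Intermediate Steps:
Function('c')(v) = Add(3, Mul(2, v)) (Function('c')(v) = Add(Add(3, v), v) = Add(3, Mul(2, v)))
Function('k')(Q) = Mul(Rational(-1, 4), Pow(Add(-1, Q), Rational(1, 2))) (Function('k')(Q) = Mul(Rational(-1, 4), Pow(Add(Q, -1), Rational(1, 2))) = Mul(Rational(-1, 4), Pow(Add(-1, Q), Rational(1, 2))))
T = 0 (T = Mul(-1, Mul(Rational(-1, 4), Pow(Add(-1, Add(3, Mul(2, -1))), Rational(1, 2)))) = Mul(-1, Mul(Rational(-1, 4), Pow(Add(-1, Add(3, -2)), Rational(1, 2)))) = Mul(-1, Mul(Rational(-1, 4), Pow(Add(-1, 1), Rational(1, 2)))) = Mul(-1, Mul(Rational(-1, 4), Pow(0, Rational(1, 2)))) = Mul(-1, Mul(Rational(-1, 4), 0)) = Mul(-1, 0) = 0)
Mul(Add(398, 479), T) = Mul(Add(398, 479), 0) = Mul(877, 0) = 0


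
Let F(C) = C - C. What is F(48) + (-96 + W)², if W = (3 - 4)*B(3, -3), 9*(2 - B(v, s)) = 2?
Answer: 774400/81 ≈ 9560.5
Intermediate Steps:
B(v, s) = 16/9 (B(v, s) = 2 - ⅑*2 = 2 - 2/9 = 16/9)
W = -16/9 (W = (3 - 4)*(16/9) = -1*16/9 = -16/9 ≈ -1.7778)
F(C) = 0
F(48) + (-96 + W)² = 0 + (-96 - 16/9)² = 0 + (-880/9)² = 0 + 774400/81 = 774400/81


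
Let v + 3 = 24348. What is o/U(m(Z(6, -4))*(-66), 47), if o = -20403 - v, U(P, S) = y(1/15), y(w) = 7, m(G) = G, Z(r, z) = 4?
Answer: -44748/7 ≈ -6392.6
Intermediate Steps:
v = 24345 (v = -3 + 24348 = 24345)
U(P, S) = 7
o = -44748 (o = -20403 - 1*24345 = -20403 - 24345 = -44748)
o/U(m(Z(6, -4))*(-66), 47) = -44748/7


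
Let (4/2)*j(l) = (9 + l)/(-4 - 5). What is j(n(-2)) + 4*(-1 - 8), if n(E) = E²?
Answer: -661/18 ≈ -36.722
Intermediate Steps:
j(l) = -½ - l/18 (j(l) = ((9 + l)/(-4 - 5))/2 = ((9 + l)/(-9))/2 = ((9 + l)*(-⅑))/2 = (-1 - l/9)/2 = -½ - l/18)
j(n(-2)) + 4*(-1 - 8) = (-½ - 1/18*(-2)²) + 4*(-1 - 8) = (-½ - 1/18*4) + 4*(-9) = (-½ - 2/9) - 36 = -13/18 - 36 = -661/18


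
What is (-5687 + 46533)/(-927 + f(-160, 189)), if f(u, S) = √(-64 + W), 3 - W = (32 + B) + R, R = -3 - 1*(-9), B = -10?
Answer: -18932121/429709 - 20423*I*√89/429709 ≈ -44.058 - 0.44837*I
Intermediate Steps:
R = 6 (R = -3 + 9 = 6)
W = -25 (W = 3 - ((32 - 10) + 6) = 3 - (22 + 6) = 3 - 1*28 = 3 - 28 = -25)
f(u, S) = I*√89 (f(u, S) = √(-64 - 25) = √(-89) = I*√89)
(-5687 + 46533)/(-927 + f(-160, 189)) = (-5687 + 46533)/(-927 + I*√89) = 40846/(-927 + I*√89)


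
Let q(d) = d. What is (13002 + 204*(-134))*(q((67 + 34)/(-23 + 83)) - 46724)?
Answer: 6697176871/10 ≈ 6.6972e+8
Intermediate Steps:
(13002 + 204*(-134))*(q((67 + 34)/(-23 + 83)) - 46724) = (13002 + 204*(-134))*((67 + 34)/(-23 + 83) - 46724) = (13002 - 27336)*(101/60 - 46724) = -14334*(101*(1/60) - 46724) = -14334*(101/60 - 46724) = -14334*(-2803339/60) = 6697176871/10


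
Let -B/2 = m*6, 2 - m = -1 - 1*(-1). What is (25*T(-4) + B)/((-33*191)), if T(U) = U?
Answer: 124/6303 ≈ 0.019673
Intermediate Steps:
m = 2 (m = 2 - (-1 - 1*(-1)) = 2 - (-1 + 1) = 2 - 1*0 = 2 + 0 = 2)
B = -24 (B = -4*6 = -2*12 = -24)
(25*T(-4) + B)/((-33*191)) = (25*(-4) - 24)/((-33*191)) = (-100 - 24)/(-6303) = -124*(-1/6303) = 124/6303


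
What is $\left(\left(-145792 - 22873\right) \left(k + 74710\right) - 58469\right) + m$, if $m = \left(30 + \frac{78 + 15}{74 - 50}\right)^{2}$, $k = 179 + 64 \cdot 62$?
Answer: $- \frac{851230286495}{64} \approx -1.33 \cdot 10^{10}$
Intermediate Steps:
$k = 4147$ ($k = 179 + 3968 = 4147$)
$m = \frac{73441}{64}$ ($m = \left(30 + \frac{93}{24}\right)^{2} = \left(30 + 93 \cdot \frac{1}{24}\right)^{2} = \left(30 + \frac{31}{8}\right)^{2} = \left(\frac{271}{8}\right)^{2} = \frac{73441}{64} \approx 1147.5$)
$\left(\left(-145792 - 22873\right) \left(k + 74710\right) - 58469\right) + m = \left(\left(-145792 - 22873\right) \left(4147 + 74710\right) - 58469\right) + \frac{73441}{64} = \left(\left(-168665\right) 78857 - 58469\right) + \frac{73441}{64} = \left(-13300415905 - 58469\right) + \frac{73441}{64} = -13300474374 + \frac{73441}{64} = - \frac{851230286495}{64}$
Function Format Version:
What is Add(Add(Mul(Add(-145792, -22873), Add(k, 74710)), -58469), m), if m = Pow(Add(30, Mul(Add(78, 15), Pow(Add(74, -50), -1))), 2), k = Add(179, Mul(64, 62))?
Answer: Rational(-851230286495, 64) ≈ -1.3300e+10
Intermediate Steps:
k = 4147 (k = Add(179, 3968) = 4147)
m = Rational(73441, 64) (m = Pow(Add(30, Mul(93, Pow(24, -1))), 2) = Pow(Add(30, Mul(93, Rational(1, 24))), 2) = Pow(Add(30, Rational(31, 8)), 2) = Pow(Rational(271, 8), 2) = Rational(73441, 64) ≈ 1147.5)
Add(Add(Mul(Add(-145792, -22873), Add(k, 74710)), -58469), m) = Add(Add(Mul(Add(-145792, -22873), Add(4147, 74710)), -58469), Rational(73441, 64)) = Add(Add(Mul(-168665, 78857), -58469), Rational(73441, 64)) = Add(Add(-13300415905, -58469), Rational(73441, 64)) = Add(-13300474374, Rational(73441, 64)) = Rational(-851230286495, 64)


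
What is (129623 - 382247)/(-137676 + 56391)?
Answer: 84208/27095 ≈ 3.1079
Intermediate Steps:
(129623 - 382247)/(-137676 + 56391) = -252624/(-81285) = -252624*(-1/81285) = 84208/27095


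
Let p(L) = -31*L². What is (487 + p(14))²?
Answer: 31236921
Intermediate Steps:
(487 + p(14))² = (487 - 31*14²)² = (487 - 31*196)² = (487 - 6076)² = (-5589)² = 31236921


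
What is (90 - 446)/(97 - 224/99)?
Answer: -35244/9379 ≈ -3.7578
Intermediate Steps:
(90 - 446)/(97 - 224/99) = -356/(97 - 224*1/99) = -356/(97 - 224/99) = -356/9379/99 = -356*99/9379 = -35244/9379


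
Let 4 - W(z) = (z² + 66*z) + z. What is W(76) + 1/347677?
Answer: -3777162927/347677 ≈ -10864.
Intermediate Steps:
W(z) = 4 - z² - 67*z (W(z) = 4 - ((z² + 66*z) + z) = 4 - (z² + 67*z) = 4 + (-z² - 67*z) = 4 - z² - 67*z)
W(76) + 1/347677 = (4 - 1*76² - 67*76) + 1/347677 = (4 - 1*5776 - 5092) + 1/347677 = (4 - 5776 - 5092) + 1/347677 = -10864 + 1/347677 = -3777162927/347677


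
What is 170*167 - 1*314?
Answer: 28076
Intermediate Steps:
170*167 - 1*314 = 28390 - 314 = 28076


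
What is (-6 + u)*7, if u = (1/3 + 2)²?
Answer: -35/9 ≈ -3.8889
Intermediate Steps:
u = 49/9 (u = (⅓ + 2)² = (7/3)² = 49/9 ≈ 5.4444)
(-6 + u)*7 = (-6 + 49/9)*7 = -5/9*7 = -35/9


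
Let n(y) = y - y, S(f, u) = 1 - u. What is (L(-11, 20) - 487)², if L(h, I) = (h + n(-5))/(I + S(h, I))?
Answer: 248004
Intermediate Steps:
n(y) = 0
L(h, I) = h (L(h, I) = (h + 0)/(I + (1 - I)) = h/1 = h*1 = h)
(L(-11, 20) - 487)² = (-11 - 487)² = (-498)² = 248004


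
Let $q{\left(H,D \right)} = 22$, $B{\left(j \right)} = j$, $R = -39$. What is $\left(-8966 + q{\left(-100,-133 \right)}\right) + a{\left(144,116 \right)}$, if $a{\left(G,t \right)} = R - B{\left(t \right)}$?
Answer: $-9099$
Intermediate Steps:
$a{\left(G,t \right)} = -39 - t$
$\left(-8966 + q{\left(-100,-133 \right)}\right) + a{\left(144,116 \right)} = \left(-8966 + 22\right) - 155 = -8944 - 155 = -9099$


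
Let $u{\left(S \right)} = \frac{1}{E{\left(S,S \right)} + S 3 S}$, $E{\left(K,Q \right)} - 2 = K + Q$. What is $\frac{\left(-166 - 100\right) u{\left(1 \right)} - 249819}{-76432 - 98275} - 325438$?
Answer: $- \frac{56856046809}{174707} \approx -3.2544 \cdot 10^{5}$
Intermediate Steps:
$E{\left(K,Q \right)} = 2 + K + Q$ ($E{\left(K,Q \right)} = 2 + \left(K + Q\right) = 2 + K + Q$)
$u{\left(S \right)} = \frac{1}{2 + 2 S + 3 S^{2}}$ ($u{\left(S \right)} = \frac{1}{\left(2 + S + S\right) + S 3 S} = \frac{1}{\left(2 + 2 S\right) + 3 S S} = \frac{1}{\left(2 + 2 S\right) + 3 S^{2}} = \frac{1}{2 + 2 S + 3 S^{2}}$)
$\frac{\left(-166 - 100\right) u{\left(1 \right)} - 249819}{-76432 - 98275} - 325438 = \frac{\frac{-166 - 100}{2 + 2 \cdot 1 + 3 \cdot 1^{2}} - 249819}{-76432 - 98275} - 325438 = \frac{- \frac{266}{2 + 2 + 3 \cdot 1} - 249819}{-174707} - 325438 = \left(- \frac{266}{2 + 2 + 3} - 249819\right) \left(- \frac{1}{174707}\right) - 325438 = \left(- \frac{266}{7} - 249819\right) \left(- \frac{1}{174707}\right) - 325438 = \left(\left(-266\right) \frac{1}{7} - 249819\right) \left(- \frac{1}{174707}\right) - 325438 = \left(-38 - 249819\right) \left(- \frac{1}{174707}\right) - 325438 = \left(-249857\right) \left(- \frac{1}{174707}\right) - 325438 = \frac{249857}{174707} - 325438 = - \frac{56856046809}{174707}$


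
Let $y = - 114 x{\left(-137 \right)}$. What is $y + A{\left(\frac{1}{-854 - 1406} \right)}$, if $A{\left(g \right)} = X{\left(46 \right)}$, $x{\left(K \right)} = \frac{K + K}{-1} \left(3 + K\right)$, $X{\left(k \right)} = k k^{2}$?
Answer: $4282960$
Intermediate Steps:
$X{\left(k \right)} = k^{3}$
$x{\left(K \right)} = - 2 K \left(3 + K\right)$ ($x{\left(K \right)} = 2 K \left(-1\right) \left(3 + K\right) = - 2 K \left(3 + K\right)$)
$A{\left(g \right)} = 97336$ ($A{\left(g \right)} = 46^{3} = 97336$)
$y = 4185624$ ($y = - 114 \left(\left(-2\right) \left(-137\right) \left(3 - 137\right)\right) = - 114 \left(\left(-2\right) \left(-137\right) \left(-134\right)\right) = \left(-114\right) \left(-36716\right) = 4185624$)
$y + A{\left(\frac{1}{-854 - 1406} \right)} = 4185624 + 97336 = 4282960$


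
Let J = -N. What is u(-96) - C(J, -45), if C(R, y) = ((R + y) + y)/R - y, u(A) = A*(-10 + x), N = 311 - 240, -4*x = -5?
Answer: 56284/71 ≈ 792.73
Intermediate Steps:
x = 5/4 (x = -¼*(-5) = 5/4 ≈ 1.2500)
N = 71
u(A) = -35*A/4 (u(A) = A*(-10 + 5/4) = A*(-35/4) = -35*A/4)
J = -71 (J = -1*71 = -71)
C(R, y) = -y + (R + 2*y)/R (C(R, y) = (R + 2*y)/R - y = -y + (R + 2*y)/R)
u(-96) - C(J, -45) = -35/4*(-96) - (1 - 1*(-45) + 2*(-45)/(-71)) = 840 - (1 + 45 + 2*(-45)*(-1/71)) = 840 - (1 + 45 + 90/71) = 840 - 1*3356/71 = 840 - 3356/71 = 56284/71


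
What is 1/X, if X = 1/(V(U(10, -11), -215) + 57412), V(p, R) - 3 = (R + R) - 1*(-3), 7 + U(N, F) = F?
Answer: 56988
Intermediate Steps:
U(N, F) = -7 + F
V(p, R) = 6 + 2*R (V(p, R) = 3 + ((R + R) - 1*(-3)) = 3 + (2*R + 3) = 3 + (3 + 2*R) = 6 + 2*R)
X = 1/56988 (X = 1/((6 + 2*(-215)) + 57412) = 1/((6 - 430) + 57412) = 1/(-424 + 57412) = 1/56988 ≈ 1.7548e-5)
1/X = 1/(1/56988) = 56988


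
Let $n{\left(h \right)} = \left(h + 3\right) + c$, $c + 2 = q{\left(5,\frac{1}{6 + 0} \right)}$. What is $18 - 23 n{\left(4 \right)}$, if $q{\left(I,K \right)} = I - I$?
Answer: $-97$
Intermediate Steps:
$q{\left(I,K \right)} = 0$
$c = -2$ ($c = -2 + 0 = -2$)
$n{\left(h \right)} = 1 + h$ ($n{\left(h \right)} = \left(h + 3\right) - 2 = \left(3 + h\right) - 2 = 1 + h$)
$18 - 23 n{\left(4 \right)} = 18 - 23 \left(1 + 4\right) = 18 - 115 = -97$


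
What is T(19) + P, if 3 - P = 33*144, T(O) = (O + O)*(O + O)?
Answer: -3305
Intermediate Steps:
T(O) = 4*O² (T(O) = (2*O)*(2*O) = 4*O²)
P = -4749 (P = 3 - 33*144 = 3 - 1*4752 = 3 - 4752 = -4749)
T(19) + P = 4*19² - 4749 = 4*361 - 4749 = 1444 - 4749 = -3305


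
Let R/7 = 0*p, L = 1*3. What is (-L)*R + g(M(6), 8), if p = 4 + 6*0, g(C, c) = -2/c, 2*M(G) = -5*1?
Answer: -¼ ≈ -0.25000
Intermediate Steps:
M(G) = -5/2 (M(G) = (-5*1)/2 = (½)*(-5) = -5/2)
L = 3
p = 4 (p = 4 + 0 = 4)
R = 0 (R = 7*(0*4) = 7*0 = 0)
(-L)*R + g(M(6), 8) = -1*3*0 - 2/8 = -3*0 - 2*⅛ = 0 - ¼ = -¼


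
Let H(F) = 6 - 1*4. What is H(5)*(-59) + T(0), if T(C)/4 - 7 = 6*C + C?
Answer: -90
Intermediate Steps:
H(F) = 2 (H(F) = 6 - 4 = 2)
T(C) = 28 + 28*C (T(C) = 28 + 4*(6*C + C) = 28 + 4*(7*C) = 28 + 28*C)
H(5)*(-59) + T(0) = 2*(-59) + (28 + 28*0) = -118 + (28 + 0) = -118 + 28 = -90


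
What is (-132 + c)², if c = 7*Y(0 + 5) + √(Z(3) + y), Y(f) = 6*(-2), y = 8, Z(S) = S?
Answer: (216 - √11)² ≈ 45234.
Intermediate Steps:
Y(f) = -12
c = -84 + √11 (c = 7*(-12) + √(3 + 8) = -84 + √11 ≈ -80.683)
(-132 + c)² = (-132 + (-84 + √11))² = (-216 + √11)²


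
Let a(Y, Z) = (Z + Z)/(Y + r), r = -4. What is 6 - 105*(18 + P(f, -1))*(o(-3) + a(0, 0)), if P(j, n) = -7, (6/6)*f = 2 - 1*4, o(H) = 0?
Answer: 6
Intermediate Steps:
a(Y, Z) = 2*Z/(-4 + Y) (a(Y, Z) = (Z + Z)/(Y - 4) = (2*Z)/(-4 + Y) = 2*Z/(-4 + Y))
f = -2 (f = 2 - 1*4 = 2 - 4 = -2)
6 - 105*(18 + P(f, -1))*(o(-3) + a(0, 0)) = 6 - 105*(18 - 7)*(0 + 2*0/(-4 + 0)) = 6 - 1155*(0 + 2*0/(-4)) = 6 - 1155*(0 + 2*0*(-¼)) = 6 - 1155*(0 + 0) = 6 - 1155*0 = 6 - 105*0 = 6 + 0 = 6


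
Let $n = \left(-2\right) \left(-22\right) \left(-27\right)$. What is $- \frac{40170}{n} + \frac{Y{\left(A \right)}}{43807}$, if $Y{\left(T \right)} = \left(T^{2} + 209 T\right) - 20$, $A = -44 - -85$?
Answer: $\frac{295313405}{8673786} \approx 34.047$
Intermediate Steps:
$A = 41$ ($A = -44 + 85 = 41$)
$n = -1188$ ($n = 44 \left(-27\right) = -1188$)
$Y{\left(T \right)} = -20 + T^{2} + 209 T$
$- \frac{40170}{n} + \frac{Y{\left(A \right)}}{43807} = - \frac{40170}{-1188} + \frac{-20 + 41^{2} + 209 \cdot 41}{43807} = \left(-40170\right) \left(- \frac{1}{1188}\right) + \left(-20 + 1681 + 8569\right) \frac{1}{43807} = \frac{6695}{198} + 10230 \cdot \frac{1}{43807} = \frac{6695}{198} + \frac{10230}{43807} = \frac{295313405}{8673786}$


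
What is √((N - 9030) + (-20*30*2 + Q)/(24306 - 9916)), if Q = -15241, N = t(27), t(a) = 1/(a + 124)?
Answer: I*√42640065226733890/2172890 ≈ 95.032*I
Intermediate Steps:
t(a) = 1/(124 + a)
N = 1/151 (N = 1/(124 + 27) = 1/151 ≈ 0.0066225)
√((N - 9030) + (-20*30*2 + Q)/(24306 - 9916)) = √((1/151 - 9030) + (-20*30*2 - 15241)/(24306 - 9916)) = √(-1363529/151 + (-600*2 - 15241)/14390) = √(-1363529/151 + (-1200 - 15241)*(1/14390)) = √(-1363529/151 - 16441*1/14390) = √(-1363529/151 - 16441/14390) = √(-19623664901/2172890) = I*√42640065226733890/2172890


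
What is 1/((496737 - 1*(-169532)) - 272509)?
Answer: 1/393760 ≈ 2.5396e-6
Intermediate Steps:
1/((496737 - 1*(-169532)) - 272509) = 1/((496737 + 169532) - 272509) = 1/(666269 - 272509) = 1/393760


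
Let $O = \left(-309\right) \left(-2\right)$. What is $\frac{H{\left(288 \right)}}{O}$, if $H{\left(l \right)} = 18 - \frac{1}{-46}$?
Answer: $\frac{829}{28428} \approx 0.029161$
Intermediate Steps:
$O = 618$
$H{\left(l \right)} = \frac{829}{46}$ ($H{\left(l \right)} = 18 - - \frac{1}{46} = 18 + \frac{1}{46} = \frac{829}{46}$)
$\frac{H{\left(288 \right)}}{O} = \frac{829}{46 \cdot 618} = \frac{829}{46} \cdot \frac{1}{618} = \frac{829}{28428}$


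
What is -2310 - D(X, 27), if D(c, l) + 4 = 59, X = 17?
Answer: -2365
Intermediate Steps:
D(c, l) = 55 (D(c, l) = -4 + 59 = 55)
-2310 - D(X, 27) = -2310 - 1*55 = -2310 - 55 = -2365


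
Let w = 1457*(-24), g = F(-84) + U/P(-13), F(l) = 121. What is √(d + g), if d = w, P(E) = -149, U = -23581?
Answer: I*√770124678/149 ≈ 186.25*I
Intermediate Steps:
g = 41610/149 (g = 121 - 23581/(-149) = 121 - 23581*(-1/149) = 121 + 23581/149 = 41610/149 ≈ 279.26)
w = -34968
d = -34968
√(d + g) = √(-34968 + 41610/149) = √(-5168622/149) = I*√770124678/149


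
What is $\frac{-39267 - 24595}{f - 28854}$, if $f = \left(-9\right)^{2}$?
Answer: $\frac{63862}{28773} \approx 2.2195$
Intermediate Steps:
$f = 81$
$\frac{-39267 - 24595}{f - 28854} = \frac{-39267 - 24595}{81 - 28854} = - \frac{63862}{-28773} = \left(-63862\right) \left(- \frac{1}{28773}\right) = \frac{63862}{28773}$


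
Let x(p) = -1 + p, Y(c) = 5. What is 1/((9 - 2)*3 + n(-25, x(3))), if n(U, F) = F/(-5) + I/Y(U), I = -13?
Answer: 1/18 ≈ 0.055556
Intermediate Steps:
n(U, F) = -13/5 - F/5 (n(U, F) = F/(-5) - 13/5 = F*(-1/5) - 13*1/5 = -F/5 - 13/5 = -13/5 - F/5)
1/((9 - 2)*3 + n(-25, x(3))) = 1/((9 - 2)*3 + (-13/5 - (-1 + 3)/5)) = 1/(7*3 + (-13/5 - 1/5*2)) = 1/(21 + (-13/5 - 2/5)) = 1/(21 - 3) = 1/18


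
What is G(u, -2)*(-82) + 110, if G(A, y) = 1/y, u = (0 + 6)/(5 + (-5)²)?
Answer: 151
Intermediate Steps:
u = ⅕ (u = 6/(5 + 25) = 6/30 = 6*(1/30) = ⅕ ≈ 0.20000)
G(u, -2)*(-82) + 110 = -82/(-2) + 110 = -½*(-82) + 110 = 41 + 110 = 151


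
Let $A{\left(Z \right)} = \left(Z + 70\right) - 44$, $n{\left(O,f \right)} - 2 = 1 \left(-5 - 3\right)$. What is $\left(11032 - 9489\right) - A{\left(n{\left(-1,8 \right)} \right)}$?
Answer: $1523$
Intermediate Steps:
$n{\left(O,f \right)} = -6$ ($n{\left(O,f \right)} = 2 + 1 \left(-5 - 3\right) = 2 + 1 \left(-8\right) = 2 - 8 = -6$)
$A{\left(Z \right)} = 26 + Z$ ($A{\left(Z \right)} = \left(70 + Z\right) - 44 = 26 + Z$)
$\left(11032 - 9489\right) - A{\left(n{\left(-1,8 \right)} \right)} = \left(11032 - 9489\right) - \left(26 - 6\right) = 1543 - 20 = 1523$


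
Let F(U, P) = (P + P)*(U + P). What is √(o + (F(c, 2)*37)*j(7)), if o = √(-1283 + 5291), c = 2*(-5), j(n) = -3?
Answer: √(3552 + 2*√1002) ≈ 60.127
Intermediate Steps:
c = -10
F(U, P) = 2*P*(P + U) (F(U, P) = (2*P)*(P + U) = 2*P*(P + U))
o = 2*√1002 (o = √4008 = 2*√1002 ≈ 63.309)
√(o + (F(c, 2)*37)*j(7)) = √(2*√1002 + ((2*2*(2 - 10))*37)*(-3)) = √(2*√1002 + ((2*2*(-8))*37)*(-3)) = √(2*√1002 - 32*37*(-3)) = √(2*√1002 - 1184*(-3)) = √(2*√1002 + 3552) = √(3552 + 2*√1002)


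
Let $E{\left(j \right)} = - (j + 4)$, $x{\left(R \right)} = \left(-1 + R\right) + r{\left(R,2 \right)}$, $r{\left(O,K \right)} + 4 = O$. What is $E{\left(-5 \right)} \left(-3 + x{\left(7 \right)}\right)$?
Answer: $6$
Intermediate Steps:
$r{\left(O,K \right)} = -4 + O$
$x{\left(R \right)} = -5 + 2 R$ ($x{\left(R \right)} = \left(-1 + R\right) + \left(-4 + R\right) = -5 + 2 R$)
$E{\left(j \right)} = -4 - j$ ($E{\left(j \right)} = - (4 + j) = -4 - j$)
$E{\left(-5 \right)} \left(-3 + x{\left(7 \right)}\right) = \left(-4 - -5\right) \left(-3 + \left(-5 + 2 \cdot 7\right)\right) = \left(-4 + 5\right) \left(-3 + \left(-5 + 14\right)\right) = 1 \left(-3 + 9\right) = 1 \cdot 6 = 6$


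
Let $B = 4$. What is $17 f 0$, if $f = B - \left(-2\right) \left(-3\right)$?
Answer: $0$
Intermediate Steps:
$f = -2$ ($f = 4 - \left(-2\right) \left(-3\right) = 4 - 6 = -2$)
$17 f 0 = 17 \left(-2\right) 0 = \left(-34\right) 0 = 0$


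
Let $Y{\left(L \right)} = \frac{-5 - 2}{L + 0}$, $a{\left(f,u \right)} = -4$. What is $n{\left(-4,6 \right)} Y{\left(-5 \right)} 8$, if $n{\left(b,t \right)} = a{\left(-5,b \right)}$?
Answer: $- \frac{224}{5} \approx -44.8$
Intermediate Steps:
$n{\left(b,t \right)} = -4$
$Y{\left(L \right)} = - \frac{7}{L}$
$n{\left(-4,6 \right)} Y{\left(-5 \right)} 8 = - 4 \left(- \frac{7}{-5}\right) 8 = - 4 \left(\left(-7\right) \left(- \frac{1}{5}\right)\right) 8 = \left(-4\right) \frac{7}{5} \cdot 8 = \left(- \frac{28}{5}\right) 8 = - \frac{224}{5}$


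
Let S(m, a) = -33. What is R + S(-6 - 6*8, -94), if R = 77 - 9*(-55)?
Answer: 539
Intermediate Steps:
R = 572 (R = 77 + 495 = 572)
R + S(-6 - 6*8, -94) = 572 - 33 = 539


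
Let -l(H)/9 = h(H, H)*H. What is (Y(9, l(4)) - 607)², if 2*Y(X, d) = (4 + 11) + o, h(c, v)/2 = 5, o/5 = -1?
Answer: 362404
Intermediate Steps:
o = -5 (o = 5*(-1) = -5)
h(c, v) = 10 (h(c, v) = 2*5 = 10)
l(H) = -90*H
Y(X, d) = 5 (Y(X, d) = ((4 + 11) - 5)/2 = (15 - 5)/2 = (½)*10 = 5)
(Y(9, l(4)) - 607)² = (5 - 607)² = (-602)² = 362404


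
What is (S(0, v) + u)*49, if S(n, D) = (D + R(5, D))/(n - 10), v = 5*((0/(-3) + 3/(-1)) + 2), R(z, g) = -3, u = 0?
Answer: 196/5 ≈ 39.200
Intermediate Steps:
v = -5 (v = 5*((0*(-⅓) + 3*(-1)) + 2) = 5*((0 - 3) + 2) = 5*(-3 + 2) = 5*(-1) = -5)
S(n, D) = (-3 + D)/(-10 + n) (S(n, D) = (D - 3)/(n - 10) = (-3 + D)/(-10 + n))
(S(0, v) + u)*49 = ((-3 - 5)/(-10 + 0) + 0)*49 = (-8/(-10) + 0)*49 = (-⅒*(-8) + 0)*49 = (⅘ + 0)*49 = (⅘)*49 = 196/5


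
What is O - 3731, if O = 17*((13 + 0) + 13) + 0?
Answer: -3289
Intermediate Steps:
O = 442 (O = 17*(13 + 13) + 0 = 17*26 + 0 = 442 + 0 = 442)
O - 3731 = 442 - 3731 = -3289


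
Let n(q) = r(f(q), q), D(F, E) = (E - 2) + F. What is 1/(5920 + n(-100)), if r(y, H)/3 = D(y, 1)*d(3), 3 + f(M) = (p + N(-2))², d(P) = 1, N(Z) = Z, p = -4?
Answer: 1/6016 ≈ 0.00016622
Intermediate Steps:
D(F, E) = -2 + E + F (D(F, E) = (-2 + E) + F = -2 + E + F)
f(M) = 33 (f(M) = -3 + (-4 - 2)² = -3 + (-6)² = -3 + 36 = 33)
r(y, H) = -3 + 3*y (r(y, H) = 3*((-2 + 1 + y)*1) = 3*((-1 + y)*1) = 3*(-1 + y) = -3 + 3*y)
n(q) = 96 (n(q) = -3 + 3*33 = -3 + 99 = 96)
1/(5920 + n(-100)) = 1/(5920 + 96) = 1/6016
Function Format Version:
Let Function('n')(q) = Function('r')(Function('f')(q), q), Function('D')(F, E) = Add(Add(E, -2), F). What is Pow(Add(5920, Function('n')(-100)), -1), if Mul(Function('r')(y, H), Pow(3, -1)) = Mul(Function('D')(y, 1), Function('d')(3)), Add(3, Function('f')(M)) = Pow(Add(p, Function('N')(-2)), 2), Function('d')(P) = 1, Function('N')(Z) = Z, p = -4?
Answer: Rational(1, 6016) ≈ 0.00016622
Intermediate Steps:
Function('D')(F, E) = Add(-2, E, F) (Function('D')(F, E) = Add(Add(-2, E), F) = Add(-2, E, F))
Function('f')(M) = 33 (Function('f')(M) = Add(-3, Pow(Add(-4, -2), 2)) = Add(-3, Pow(-6, 2)) = Add(-3, 36) = 33)
Function('r')(y, H) = Add(-3, Mul(3, y)) (Function('r')(y, H) = Mul(3, Mul(Add(-2, 1, y), 1)) = Mul(3, Mul(Add(-1, y), 1)) = Mul(3, Add(-1, y)) = Add(-3, Mul(3, y)))
Function('n')(q) = 96 (Function('n')(q) = Add(-3, Mul(3, 33)) = Add(-3, 99) = 96)
Pow(Add(5920, Function('n')(-100)), -1) = Pow(Add(5920, 96), -1) = Pow(6016, -1) = Rational(1, 6016)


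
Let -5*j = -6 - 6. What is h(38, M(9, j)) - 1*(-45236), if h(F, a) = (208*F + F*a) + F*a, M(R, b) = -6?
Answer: 52684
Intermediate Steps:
j = 12/5 (j = -(-6 - 6)/5 = -1/5*(-12) = 12/5 ≈ 2.4000)
h(F, a) = 208*F + 2*F*a
h(38, M(9, j)) - 1*(-45236) = 2*38*(104 - 6) - 1*(-45236) = 2*38*98 + 45236 = 7448 + 45236 = 52684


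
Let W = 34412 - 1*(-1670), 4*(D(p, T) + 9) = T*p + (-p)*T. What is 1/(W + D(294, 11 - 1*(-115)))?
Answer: 1/36073 ≈ 2.7722e-5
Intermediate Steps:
D(p, T) = -9 (D(p, T) = -9 + (T*p + (-p)*T)/4 = -9 + (T*p - T*p)/4 = -9 + (1/4)*0 = -9 + 0 = -9)
W = 36082 (W = 34412 + 1670 = 36082)
1/(W + D(294, 11 - 1*(-115))) = 1/(36082 - 9) = 1/36073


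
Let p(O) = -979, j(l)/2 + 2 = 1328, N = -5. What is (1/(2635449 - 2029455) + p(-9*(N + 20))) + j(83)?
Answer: 1013827963/605994 ≈ 1673.0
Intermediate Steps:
j(l) = 2652 (j(l) = -4 + 2*1328 = -4 + 2656 = 2652)
(1/(2635449 - 2029455) + p(-9*(N + 20))) + j(83) = (1/(2635449 - 2029455) - 979) + 2652 = (1/605994 - 979) + 2652 = -593268125/605994 + 2652 = 1013827963/605994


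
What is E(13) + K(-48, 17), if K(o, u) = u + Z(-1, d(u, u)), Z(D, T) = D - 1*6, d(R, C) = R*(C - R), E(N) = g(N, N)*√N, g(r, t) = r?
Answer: 10 + 13*√13 ≈ 56.872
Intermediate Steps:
E(N) = N^(3/2) (E(N) = N*√N = N^(3/2))
Z(D, T) = -6 + D (Z(D, T) = D - 6 = -6 + D)
K(o, u) = -7 + u (K(o, u) = u + (-6 - 1) = u - 7 = -7 + u)
E(13) + K(-48, 17) = 13^(3/2) + (-7 + 17) = 13*√13 + 10 = 10 + 13*√13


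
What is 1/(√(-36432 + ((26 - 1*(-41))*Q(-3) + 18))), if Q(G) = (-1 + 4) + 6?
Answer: -I*√3979/11937 ≈ -0.0052844*I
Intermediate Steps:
Q(G) = 9 (Q(G) = 3 + 6 = 9)
1/(√(-36432 + ((26 - 1*(-41))*Q(-3) + 18))) = 1/(√(-36432 + ((26 - 1*(-41))*9 + 18))) = 1/(√(-36432 + ((26 + 41)*9 + 18))) = 1/(√(-36432 + (67*9 + 18))) = 1/(√(-36432 + (603 + 18))) = 1/(√(-36432 + 621)) = 1/(√(-35811)) = 1/(3*I*√3979) = -I*√3979/11937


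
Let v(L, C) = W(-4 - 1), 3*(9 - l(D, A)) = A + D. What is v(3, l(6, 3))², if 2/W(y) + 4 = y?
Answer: 4/81 ≈ 0.049383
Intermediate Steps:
l(D, A) = 9 - A/3 - D/3 (l(D, A) = 9 - (A + D)/3 = 9 + (-A/3 - D/3) = 9 - A/3 - D/3)
W(y) = 2/(-4 + y)
v(L, C) = -2/9 (v(L, C) = 2/(-4 + (-4 - 1)) = 2/(-4 - 5) = 2/(-9) = 2*(-⅑) = -2/9)
v(3, l(6, 3))² = (-2/9)² = 4/81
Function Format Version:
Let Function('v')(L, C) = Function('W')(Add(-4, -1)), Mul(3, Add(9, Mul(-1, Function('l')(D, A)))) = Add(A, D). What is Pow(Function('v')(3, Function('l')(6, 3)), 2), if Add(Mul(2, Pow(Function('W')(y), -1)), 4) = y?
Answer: Rational(4, 81) ≈ 0.049383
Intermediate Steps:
Function('l')(D, A) = Add(9, Mul(Rational(-1, 3), A), Mul(Rational(-1, 3), D)) (Function('l')(D, A) = Add(9, Mul(Rational(-1, 3), Add(A, D))) = Add(9, Add(Mul(Rational(-1, 3), A), Mul(Rational(-1, 3), D))) = Add(9, Mul(Rational(-1, 3), A), Mul(Rational(-1, 3), D)))
Function('W')(y) = Mul(2, Pow(Add(-4, y), -1))
Function('v')(L, C) = Rational(-2, 9) (Function('v')(L, C) = Mul(2, Pow(Add(-4, Add(-4, -1)), -1)) = Mul(2, Pow(Add(-4, -5), -1)) = Mul(2, Pow(-9, -1)) = Mul(2, Rational(-1, 9)) = Rational(-2, 9))
Pow(Function('v')(3, Function('l')(6, 3)), 2) = Pow(Rational(-2, 9), 2) = Rational(4, 81)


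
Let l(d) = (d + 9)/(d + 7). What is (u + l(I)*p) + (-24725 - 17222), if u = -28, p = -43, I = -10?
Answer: -125968/3 ≈ -41989.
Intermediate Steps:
l(d) = (9 + d)/(7 + d)
(u + l(I)*p) + (-24725 - 17222) = (-28 + ((9 - 10)/(7 - 10))*(-43)) + (-24725 - 17222) = (-28 + (-1/(-3))*(-43)) - 41947 = (-28 - 1/3*(-1)*(-43)) - 41947 = (-28 + (1/3)*(-43)) - 41947 = (-28 - 43/3) - 41947 = -127/3 - 41947 = -125968/3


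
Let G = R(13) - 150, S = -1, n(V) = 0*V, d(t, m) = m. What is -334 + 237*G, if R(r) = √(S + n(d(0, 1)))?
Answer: -35884 + 237*I ≈ -35884.0 + 237.0*I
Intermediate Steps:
n(V) = 0
R(r) = I (R(r) = √(-1 + 0) = √(-1) = I)
G = -150 + I (G = I - 150 = -150 + I ≈ -150.0 + 1.0*I)
-334 + 237*G = -334 + 237*(-150 + I) = -334 + (-35550 + 237*I) = -35884 + 237*I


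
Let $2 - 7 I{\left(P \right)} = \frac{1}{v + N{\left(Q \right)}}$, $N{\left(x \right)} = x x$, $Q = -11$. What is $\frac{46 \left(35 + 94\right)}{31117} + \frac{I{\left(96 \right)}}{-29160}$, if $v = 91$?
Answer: $\frac{28530158941}{149615514720} \approx 0.19069$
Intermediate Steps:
$N{\left(x \right)} = x^{2}$
$I{\left(P \right)} = \frac{423}{1484}$ ($I{\left(P \right)} = \frac{2}{7} - \frac{1}{7 \left(91 + \left(-11\right)^{2}\right)} = \frac{2}{7} - \frac{1}{7 \left(91 + 121\right)} = \frac{2}{7} - \frac{1}{7 \cdot 212} = \frac{2}{7} - \frac{1}{1484} = \frac{423}{1484}$)
$\frac{46 \left(35 + 94\right)}{31117} + \frac{I{\left(96 \right)}}{-29160} = \frac{46 \left(35 + 94\right)}{31117} + \frac{423}{1484 \left(-29160\right)} = 46 \cdot 129 \cdot \frac{1}{31117} + \frac{423}{1484} \left(- \frac{1}{29160}\right) = 5934 \cdot \frac{1}{31117} - \frac{47}{4808160} = \frac{5934}{31117} - \frac{47}{4808160} = \frac{28530158941}{149615514720}$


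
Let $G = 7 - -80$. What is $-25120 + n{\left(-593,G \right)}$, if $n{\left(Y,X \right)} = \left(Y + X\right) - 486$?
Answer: $-26112$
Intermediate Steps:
$G = 87$ ($G = 7 + 80 = 87$)
$n{\left(Y,X \right)} = -486 + X + Y$ ($n{\left(Y,X \right)} = \left(X + Y\right) - 486 = -486 + X + Y$)
$-25120 + n{\left(-593,G \right)} = -25120 - 992 = -26112$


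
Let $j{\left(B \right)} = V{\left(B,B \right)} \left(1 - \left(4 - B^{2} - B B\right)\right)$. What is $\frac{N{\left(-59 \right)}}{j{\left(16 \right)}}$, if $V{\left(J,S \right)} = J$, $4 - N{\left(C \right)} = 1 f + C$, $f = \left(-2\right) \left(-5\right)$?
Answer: $\frac{53}{8144} \approx 0.0065079$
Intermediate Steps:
$f = 10$
$N{\left(C \right)} = -6 - C$ ($N{\left(C \right)} = 4 - \left(1 \cdot 10 + C\right) = 4 - \left(10 + C\right) = -6 - C$)
$j{\left(B \right)} = B \left(-3 + 2 B^{2}\right)$ ($j{\left(B \right)} = B \left(1 - \left(4 - B^{2} - B B\right)\right) = B \left(1 + \left(\left(B^{2} + B^{2}\right) - 4\right)\right) = B \left(1 + \left(2 B^{2} - 4\right)\right) = B \left(1 + \left(-4 + 2 B^{2}\right)\right) = B \left(-3 + 2 B^{2}\right)$)
$\frac{N{\left(-59 \right)}}{j{\left(16 \right)}} = \frac{-6 - -59}{16 \left(-3 + 2 \cdot 16^{2}\right)} = \frac{-6 + 59}{16 \left(-3 + 2 \cdot 256\right)} = \frac{53}{16 \left(-3 + 512\right)} = \frac{53}{16 \cdot 509} = \frac{53}{8144}$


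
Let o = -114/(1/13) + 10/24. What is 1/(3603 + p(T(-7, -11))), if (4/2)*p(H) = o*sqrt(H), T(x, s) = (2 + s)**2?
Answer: -8/24513 ≈ -0.00032636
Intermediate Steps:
o = -17779/12 (o = -114/1/13 + 10*(1/24) = -114*13 + 5/12 = -1482 + 5/12 = -17779/12 ≈ -1481.6)
p(H) = -17779*sqrt(H)/24 (p(H) = (-17779*sqrt(H)/12)/2 = -17779*sqrt(H)/24)
1/(3603 + p(T(-7, -11))) = 1/(3603 - 17779*sqrt((2 - 11)**2)/24) = 1/(3603 - 17779*sqrt((-9)**2)/24) = 1/(3603 - 17779*sqrt(81)/24) = 1/(3603 - 17779/24*9) = 1/(3603 - 53337/8) = 1/(-24513/8) = -8/24513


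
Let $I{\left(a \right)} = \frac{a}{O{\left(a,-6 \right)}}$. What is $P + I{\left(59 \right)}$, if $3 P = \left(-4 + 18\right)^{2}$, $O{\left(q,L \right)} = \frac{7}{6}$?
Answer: $\frac{2434}{21} \approx 115.9$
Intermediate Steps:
$O{\left(q,L \right)} = \frac{7}{6}$ ($O{\left(q,L \right)} = 7 \cdot \frac{1}{6} = \frac{7}{6}$)
$P = \frac{196}{3}$ ($P = \frac{\left(-4 + 18\right)^{2}}{3} = \frac{14^{2}}{3} = \frac{1}{3} \cdot 196 = \frac{196}{3} \approx 65.333$)
$I{\left(a \right)} = \frac{6 a}{7}$ ($I{\left(a \right)} = \frac{a}{\frac{7}{6}} = a \frac{6}{7} = \frac{6 a}{7}$)
$P + I{\left(59 \right)} = \frac{196}{3} + \frac{6}{7} \cdot 59 = \frac{196}{3} + \frac{354}{7} = \frac{2434}{21}$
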